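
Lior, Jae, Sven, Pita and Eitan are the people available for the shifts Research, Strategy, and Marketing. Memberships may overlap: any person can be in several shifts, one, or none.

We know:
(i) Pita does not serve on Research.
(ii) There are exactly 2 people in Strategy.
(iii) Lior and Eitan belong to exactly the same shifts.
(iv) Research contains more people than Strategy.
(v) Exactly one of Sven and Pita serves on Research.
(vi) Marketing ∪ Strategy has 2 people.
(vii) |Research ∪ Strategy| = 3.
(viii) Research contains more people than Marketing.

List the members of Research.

Research = {Eitan, Lior, Sven}

From (i): Pita ∉ Research.
(v) (exactly one): Sven ∈ Research.
Suppose Lior ∉ Research: no assignment then satisfies all the clues, so Lior ∈ Research.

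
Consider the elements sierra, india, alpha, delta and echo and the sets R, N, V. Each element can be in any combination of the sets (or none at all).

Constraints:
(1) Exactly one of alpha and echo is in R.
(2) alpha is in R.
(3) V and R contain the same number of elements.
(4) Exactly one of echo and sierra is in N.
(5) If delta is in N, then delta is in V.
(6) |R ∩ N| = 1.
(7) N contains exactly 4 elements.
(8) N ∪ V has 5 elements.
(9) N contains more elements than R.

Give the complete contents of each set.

R = {alpha, sierra}; N = {alpha, delta, echo, india}; V = {delta, sierra}

From (2): alpha ∈ R.
(1) (exactly one): echo ∉ R.
Suppose sierra ∉ R: no assignment then satisfies all the clues, so sierra ∈ R.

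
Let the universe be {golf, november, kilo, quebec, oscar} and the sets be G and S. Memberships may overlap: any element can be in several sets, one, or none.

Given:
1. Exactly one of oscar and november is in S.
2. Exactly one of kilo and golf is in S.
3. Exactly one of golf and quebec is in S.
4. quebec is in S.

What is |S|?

3

From (4): quebec ∈ S.
(3) (exactly one): golf ∉ S.
(2) (exactly one): kilo ∈ S.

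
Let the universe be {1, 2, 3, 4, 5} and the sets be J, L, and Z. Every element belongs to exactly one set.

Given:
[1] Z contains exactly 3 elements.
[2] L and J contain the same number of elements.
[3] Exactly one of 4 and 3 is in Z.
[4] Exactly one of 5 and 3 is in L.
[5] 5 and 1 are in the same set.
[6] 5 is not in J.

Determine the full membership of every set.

J = {2}; L = {3}; Z = {1, 4, 5}

From (6): 5 ∉ J.
(5): 1 matches 5: 1 ∉ J.
Suppose 1 ∈ L: no assignment then satisfies all the clues, so 1 ∉ L.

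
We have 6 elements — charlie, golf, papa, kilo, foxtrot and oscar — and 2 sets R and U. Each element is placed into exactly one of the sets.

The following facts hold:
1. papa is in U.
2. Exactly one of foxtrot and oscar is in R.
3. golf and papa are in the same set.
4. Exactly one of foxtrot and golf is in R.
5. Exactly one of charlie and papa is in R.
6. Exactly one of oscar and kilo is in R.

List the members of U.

U = {golf, oscar, papa}

From (1): papa ∈ U.
(3): golf matches papa: golf ∉ R.
(3): golf matches papa: golf ∈ U.
(4) (exactly one): foxtrot ∈ R.
(5) (exactly one): charlie ∈ R.
(2) (exactly one): oscar ∉ R.
(6) (exactly one): kilo ∈ R.
Only one set left: oscar ∈ U.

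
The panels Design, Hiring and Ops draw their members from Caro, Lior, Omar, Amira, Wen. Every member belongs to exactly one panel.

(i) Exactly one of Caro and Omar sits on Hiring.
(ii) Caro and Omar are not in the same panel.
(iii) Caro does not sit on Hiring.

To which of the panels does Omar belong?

Omar: Hiring

From (iii): Caro ∉ Hiring.
(i) (exactly one): Omar ∈ Hiring.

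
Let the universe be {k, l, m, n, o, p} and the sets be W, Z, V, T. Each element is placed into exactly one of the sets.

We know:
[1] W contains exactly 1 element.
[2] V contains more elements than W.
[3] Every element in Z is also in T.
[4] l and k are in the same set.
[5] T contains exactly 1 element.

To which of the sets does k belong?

k: V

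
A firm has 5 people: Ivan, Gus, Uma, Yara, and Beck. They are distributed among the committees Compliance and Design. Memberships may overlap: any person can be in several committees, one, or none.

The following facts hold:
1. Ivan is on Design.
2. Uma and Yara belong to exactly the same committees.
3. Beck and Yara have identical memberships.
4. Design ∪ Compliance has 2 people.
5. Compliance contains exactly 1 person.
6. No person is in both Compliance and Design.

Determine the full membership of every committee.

Compliance = {Gus}; Design = {Ivan}

From (1): Ivan ∈ Design.
(6) (disjoint): Ivan ∉ Compliance.
Suppose Gus ∉ Compliance: no assignment then satisfies all the clues, so Gus ∈ Compliance.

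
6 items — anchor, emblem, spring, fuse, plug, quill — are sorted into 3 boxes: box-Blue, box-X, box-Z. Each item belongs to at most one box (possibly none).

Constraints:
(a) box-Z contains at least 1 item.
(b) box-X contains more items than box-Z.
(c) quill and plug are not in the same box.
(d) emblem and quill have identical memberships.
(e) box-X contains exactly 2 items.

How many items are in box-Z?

1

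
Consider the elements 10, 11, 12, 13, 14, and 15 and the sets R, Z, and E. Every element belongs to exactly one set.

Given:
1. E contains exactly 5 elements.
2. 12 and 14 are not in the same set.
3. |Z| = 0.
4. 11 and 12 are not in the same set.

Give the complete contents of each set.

R = {12}; Z = {}; E = {10, 11, 13, 14, 15}

(3): Z already has 0, so the rest are out.
Suppose 10 ∈ R: no assignment then satisfies all the clues, so 10 ∉ R.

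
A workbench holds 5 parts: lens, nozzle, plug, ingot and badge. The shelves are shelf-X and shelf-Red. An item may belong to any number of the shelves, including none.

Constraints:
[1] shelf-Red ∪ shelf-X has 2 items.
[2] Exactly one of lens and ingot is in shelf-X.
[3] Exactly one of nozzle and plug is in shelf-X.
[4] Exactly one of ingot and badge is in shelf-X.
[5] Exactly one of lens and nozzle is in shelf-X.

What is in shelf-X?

shelf-X = {ingot, nozzle}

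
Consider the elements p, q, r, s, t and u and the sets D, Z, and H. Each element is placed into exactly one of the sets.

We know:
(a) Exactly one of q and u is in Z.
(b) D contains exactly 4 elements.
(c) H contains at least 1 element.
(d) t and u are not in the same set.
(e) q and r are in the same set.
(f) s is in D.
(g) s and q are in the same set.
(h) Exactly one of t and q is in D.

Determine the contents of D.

D = {p, q, r, s}

From (f): s ∈ D.
(g): q matches s: q ∈ D.
(h) (exactly one): t ∉ D.
(a) (exactly one): u ∈ Z.
(b): only 4 candidates remain for D, so all are in.
(c): only 1 candidates remain for H, so all are in.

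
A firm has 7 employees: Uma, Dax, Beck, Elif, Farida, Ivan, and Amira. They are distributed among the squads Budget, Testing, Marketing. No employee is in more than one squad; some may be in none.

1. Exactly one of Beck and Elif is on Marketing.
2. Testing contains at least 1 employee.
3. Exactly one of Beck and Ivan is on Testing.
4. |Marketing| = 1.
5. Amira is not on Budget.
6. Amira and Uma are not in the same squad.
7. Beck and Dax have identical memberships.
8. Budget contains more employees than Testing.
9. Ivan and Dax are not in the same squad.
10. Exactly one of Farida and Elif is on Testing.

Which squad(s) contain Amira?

Amira: none

From (5): Amira ∉ Budget.
Suppose Amira ∈ Testing: no assignment then satisfies all the clues, so Amira ∉ Testing.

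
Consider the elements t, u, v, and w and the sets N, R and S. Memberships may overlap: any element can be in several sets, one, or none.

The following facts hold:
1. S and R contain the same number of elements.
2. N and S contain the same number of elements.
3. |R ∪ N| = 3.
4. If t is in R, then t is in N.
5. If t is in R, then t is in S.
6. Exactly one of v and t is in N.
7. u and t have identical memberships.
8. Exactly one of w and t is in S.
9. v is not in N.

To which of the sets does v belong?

v: S

From (9): v ∉ N.
(6) (exactly one): t ∈ N.
(7): u matches t: u ∈ N.
Suppose v ∈ R: no assignment then satisfies all the clues, so v ∉ R.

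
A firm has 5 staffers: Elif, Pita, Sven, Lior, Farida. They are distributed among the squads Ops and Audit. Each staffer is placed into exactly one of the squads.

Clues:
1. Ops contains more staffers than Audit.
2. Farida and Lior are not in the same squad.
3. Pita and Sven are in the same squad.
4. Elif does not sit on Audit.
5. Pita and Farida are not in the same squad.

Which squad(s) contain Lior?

Lior: Ops

From (4): Elif ∉ Audit.
Only one squad left: Elif ∈ Ops.
Suppose Lior ∉ Ops: no assignment then satisfies all the clues, so Lior ∈ Ops.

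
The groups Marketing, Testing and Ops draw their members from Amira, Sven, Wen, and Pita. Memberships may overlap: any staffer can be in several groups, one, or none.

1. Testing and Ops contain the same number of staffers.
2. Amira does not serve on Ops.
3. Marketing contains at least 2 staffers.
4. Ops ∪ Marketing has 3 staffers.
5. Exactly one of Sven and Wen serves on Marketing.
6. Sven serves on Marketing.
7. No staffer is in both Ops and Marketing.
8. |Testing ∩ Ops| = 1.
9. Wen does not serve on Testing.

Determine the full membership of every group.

Marketing = {Amira, Sven}; Testing = {Pita}; Ops = {Pita}

From (2): Amira ∉ Ops.
From (6): Sven ∈ Marketing.
From (9): Wen ∉ Testing.
(5) (exactly one): Wen ∉ Marketing.
(7) (disjoint): Sven ∉ Ops.
Suppose Amira ∉ Marketing: no assignment then satisfies all the clues, so Amira ∈ Marketing.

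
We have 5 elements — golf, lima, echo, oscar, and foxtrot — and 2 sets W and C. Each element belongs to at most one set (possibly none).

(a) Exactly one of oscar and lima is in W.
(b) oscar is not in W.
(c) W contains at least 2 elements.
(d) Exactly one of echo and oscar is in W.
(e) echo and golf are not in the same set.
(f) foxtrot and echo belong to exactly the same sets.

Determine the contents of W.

W = {echo, foxtrot, lima}

From (b): oscar ∉ W.
(a) (exactly one): lima ∈ W.
(d) (exactly one): echo ∈ W.
(e): golf ∉ W.
(f): foxtrot matches echo: foxtrot ∈ W.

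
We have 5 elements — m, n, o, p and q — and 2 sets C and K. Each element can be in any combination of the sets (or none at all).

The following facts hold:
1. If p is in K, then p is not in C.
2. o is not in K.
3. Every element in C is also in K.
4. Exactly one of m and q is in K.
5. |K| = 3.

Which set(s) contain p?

p: K

From (2): o ∉ K.
(3) contrapositive: o ∉ C.
Suppose p ∈ C: no assignment then satisfies all the clues, so p ∉ C.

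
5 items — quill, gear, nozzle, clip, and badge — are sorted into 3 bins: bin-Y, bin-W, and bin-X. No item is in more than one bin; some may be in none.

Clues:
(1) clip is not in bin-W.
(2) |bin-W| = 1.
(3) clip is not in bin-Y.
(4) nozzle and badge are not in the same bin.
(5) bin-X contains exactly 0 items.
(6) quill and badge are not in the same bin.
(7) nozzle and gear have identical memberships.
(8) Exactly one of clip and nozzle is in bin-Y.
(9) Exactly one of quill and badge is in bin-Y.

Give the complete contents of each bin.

From (1): clip ∉ bin-W.
From (3): clip ∉ bin-Y.
(5): bin-X already has 0, so the rest are out.
(8) (exactly one): nozzle ∈ bin-Y.
(4): badge ∉ bin-Y.
(7): gear matches nozzle: gear ∈ bin-Y.
(9) (exactly one): quill ∈ bin-Y.
(2): only 1 candidates remain for bin-W, so all are in.

bin-Y = {gear, nozzle, quill}; bin-W = {badge}; bin-X = {}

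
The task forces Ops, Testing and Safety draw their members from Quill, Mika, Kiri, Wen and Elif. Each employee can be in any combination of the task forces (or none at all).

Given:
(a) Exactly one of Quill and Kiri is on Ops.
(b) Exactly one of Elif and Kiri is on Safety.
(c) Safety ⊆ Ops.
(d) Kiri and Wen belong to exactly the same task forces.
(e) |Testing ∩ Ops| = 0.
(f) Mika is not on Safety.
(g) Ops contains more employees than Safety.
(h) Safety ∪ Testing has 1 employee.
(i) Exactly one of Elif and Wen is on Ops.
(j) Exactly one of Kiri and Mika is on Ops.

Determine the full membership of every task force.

Ops = {Elif, Mika, Quill}; Testing = {}; Safety = {Elif}

From (f): Mika ∉ Safety.
Suppose Quill ∉ Ops: no assignment then satisfies all the clues, so Quill ∈ Ops.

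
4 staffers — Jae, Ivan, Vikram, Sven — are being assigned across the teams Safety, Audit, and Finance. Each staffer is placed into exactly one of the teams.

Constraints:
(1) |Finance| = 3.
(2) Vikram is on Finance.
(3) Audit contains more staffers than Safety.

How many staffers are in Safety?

0

From (2): Vikram ∈ Finance.
Suppose Jae ∈ Safety: no assignment then satisfies all the clues, so Jae ∉ Safety.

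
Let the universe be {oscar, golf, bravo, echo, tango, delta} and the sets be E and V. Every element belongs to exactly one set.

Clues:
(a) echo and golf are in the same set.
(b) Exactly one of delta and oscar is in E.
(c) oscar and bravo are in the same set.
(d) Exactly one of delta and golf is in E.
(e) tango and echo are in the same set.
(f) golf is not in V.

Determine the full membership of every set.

E = {bravo, echo, golf, oscar, tango}; V = {delta}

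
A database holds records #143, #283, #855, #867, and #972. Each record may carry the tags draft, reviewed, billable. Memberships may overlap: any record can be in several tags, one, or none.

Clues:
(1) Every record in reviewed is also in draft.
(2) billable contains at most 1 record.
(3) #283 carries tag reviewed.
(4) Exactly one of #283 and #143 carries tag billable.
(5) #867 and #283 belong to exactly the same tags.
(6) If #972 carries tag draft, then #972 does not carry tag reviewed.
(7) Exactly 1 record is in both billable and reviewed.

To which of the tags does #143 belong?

#143: billable, draft, reviewed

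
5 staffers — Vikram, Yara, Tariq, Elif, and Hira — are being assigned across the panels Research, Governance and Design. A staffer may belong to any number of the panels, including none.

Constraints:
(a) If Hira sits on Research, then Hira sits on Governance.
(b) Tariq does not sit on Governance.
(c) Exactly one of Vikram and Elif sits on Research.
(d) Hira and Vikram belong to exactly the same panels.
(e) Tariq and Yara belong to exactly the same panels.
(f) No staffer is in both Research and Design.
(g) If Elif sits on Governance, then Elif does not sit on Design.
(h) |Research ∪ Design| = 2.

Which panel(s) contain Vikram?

Vikram: Governance, Research

From (b): Tariq ∉ Governance.
(e): Yara matches Tariq: Yara ∉ Governance.
Suppose Vikram ∉ Research: no assignment then satisfies all the clues, so Vikram ∈ Research.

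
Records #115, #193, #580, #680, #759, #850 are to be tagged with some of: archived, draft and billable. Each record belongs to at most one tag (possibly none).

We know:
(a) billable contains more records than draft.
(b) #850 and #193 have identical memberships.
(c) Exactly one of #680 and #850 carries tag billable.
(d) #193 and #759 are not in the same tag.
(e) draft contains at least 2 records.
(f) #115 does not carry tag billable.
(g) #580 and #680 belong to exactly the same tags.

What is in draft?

From (f): #115 ∉ billable.
Suppose #115 ∈ draft: no assignment then satisfies all the clues, so #115 ∉ draft.

draft = {#193, #850}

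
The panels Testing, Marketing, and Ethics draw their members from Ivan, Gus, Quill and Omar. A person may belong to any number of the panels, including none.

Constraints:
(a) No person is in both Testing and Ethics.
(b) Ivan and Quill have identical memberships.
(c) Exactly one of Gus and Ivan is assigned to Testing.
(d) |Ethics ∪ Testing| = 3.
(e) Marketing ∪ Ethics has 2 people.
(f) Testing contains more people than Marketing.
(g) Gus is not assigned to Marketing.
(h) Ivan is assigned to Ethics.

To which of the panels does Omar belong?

Omar: none

From (g): Gus ∉ Marketing.
From (h): Ivan ∈ Ethics.
(a) (disjoint): Ivan ∉ Testing.
(b): Quill matches Ivan: Quill ∉ Testing.
(b): Quill matches Ivan: Quill ∈ Ethics.
(c) (exactly one): Gus ∈ Testing.
(a) (disjoint): Gus ∉ Ethics.
Suppose Omar ∈ Testing: no assignment then satisfies all the clues, so Omar ∉ Testing.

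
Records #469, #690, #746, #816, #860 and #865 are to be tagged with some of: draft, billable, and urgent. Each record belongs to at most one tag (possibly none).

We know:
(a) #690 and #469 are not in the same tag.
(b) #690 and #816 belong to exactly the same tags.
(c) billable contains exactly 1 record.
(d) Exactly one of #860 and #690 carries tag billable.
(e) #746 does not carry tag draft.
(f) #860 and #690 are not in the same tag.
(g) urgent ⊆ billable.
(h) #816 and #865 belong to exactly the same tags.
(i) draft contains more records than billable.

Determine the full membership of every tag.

draft = {#690, #816, #865}; billable = {#860}; urgent = {}

From (e): #746 ∉ draft.
Suppose #469 ∈ draft: no assignment then satisfies all the clues, so #469 ∉ draft.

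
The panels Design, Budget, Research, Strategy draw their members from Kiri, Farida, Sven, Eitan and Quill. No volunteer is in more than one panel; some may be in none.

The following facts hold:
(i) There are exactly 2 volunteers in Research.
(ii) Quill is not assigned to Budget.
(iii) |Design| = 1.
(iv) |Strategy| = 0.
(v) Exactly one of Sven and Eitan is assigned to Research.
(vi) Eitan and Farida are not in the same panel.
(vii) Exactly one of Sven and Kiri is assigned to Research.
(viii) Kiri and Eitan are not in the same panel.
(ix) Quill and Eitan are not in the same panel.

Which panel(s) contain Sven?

Sven: Research

From (ii): Quill ∉ Budget.
(iv): Strategy already has 0, so the rest are out.
Suppose Sven ∈ Design: no assignment then satisfies all the clues, so Sven ∉ Design.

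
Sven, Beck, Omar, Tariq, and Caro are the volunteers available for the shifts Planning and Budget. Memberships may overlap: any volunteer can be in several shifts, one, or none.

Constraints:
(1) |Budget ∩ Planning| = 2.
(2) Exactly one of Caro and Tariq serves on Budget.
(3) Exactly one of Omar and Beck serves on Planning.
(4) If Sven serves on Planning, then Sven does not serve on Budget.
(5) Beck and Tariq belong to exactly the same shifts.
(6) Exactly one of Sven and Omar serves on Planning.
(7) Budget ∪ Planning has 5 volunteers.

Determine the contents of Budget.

Budget = {Beck, Omar, Tariq}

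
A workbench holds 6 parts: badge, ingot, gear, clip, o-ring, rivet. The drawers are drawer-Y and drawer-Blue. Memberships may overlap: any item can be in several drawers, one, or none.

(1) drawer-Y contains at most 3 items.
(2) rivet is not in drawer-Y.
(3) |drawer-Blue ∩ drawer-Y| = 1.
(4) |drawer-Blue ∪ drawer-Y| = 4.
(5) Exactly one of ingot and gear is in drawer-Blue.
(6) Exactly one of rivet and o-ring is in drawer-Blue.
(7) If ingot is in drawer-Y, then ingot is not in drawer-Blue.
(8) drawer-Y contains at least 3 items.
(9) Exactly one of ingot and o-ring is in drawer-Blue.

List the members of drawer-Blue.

From (2): rivet ∉ drawer-Y.
Suppose badge ∈ drawer-Blue: no assignment then satisfies all the clues, so badge ∉ drawer-Blue.

drawer-Blue = {gear, o-ring}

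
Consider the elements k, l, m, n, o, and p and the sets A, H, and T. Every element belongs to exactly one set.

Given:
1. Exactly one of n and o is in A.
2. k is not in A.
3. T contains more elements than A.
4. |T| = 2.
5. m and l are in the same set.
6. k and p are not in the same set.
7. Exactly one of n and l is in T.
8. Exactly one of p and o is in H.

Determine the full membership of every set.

A = {o}; H = {l, m, p}; T = {k, n}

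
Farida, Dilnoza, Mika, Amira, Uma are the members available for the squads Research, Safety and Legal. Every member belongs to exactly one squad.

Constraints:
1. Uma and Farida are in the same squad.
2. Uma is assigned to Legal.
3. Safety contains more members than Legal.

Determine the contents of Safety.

Safety = {Amira, Dilnoza, Mika}

From (2): Uma ∈ Legal.
(1): Farida matches Uma: Farida ∉ Research.
(1): Farida matches Uma: Farida ∉ Safety.
(1): Farida matches Uma: Farida ∈ Legal.
Suppose Dilnoza ∉ Safety: no assignment then satisfies all the clues, so Dilnoza ∈ Safety.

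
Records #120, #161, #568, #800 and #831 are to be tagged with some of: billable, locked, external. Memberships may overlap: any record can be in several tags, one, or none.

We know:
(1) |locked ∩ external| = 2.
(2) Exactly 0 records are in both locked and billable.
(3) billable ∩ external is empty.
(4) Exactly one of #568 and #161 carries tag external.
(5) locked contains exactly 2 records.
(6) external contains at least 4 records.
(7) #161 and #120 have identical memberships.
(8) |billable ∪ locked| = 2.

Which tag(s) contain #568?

#568: none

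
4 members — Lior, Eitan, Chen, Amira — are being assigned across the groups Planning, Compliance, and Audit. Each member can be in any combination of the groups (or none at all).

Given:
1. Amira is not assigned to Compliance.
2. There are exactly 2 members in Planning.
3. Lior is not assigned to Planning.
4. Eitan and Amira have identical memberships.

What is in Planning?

Planning = {Amira, Eitan}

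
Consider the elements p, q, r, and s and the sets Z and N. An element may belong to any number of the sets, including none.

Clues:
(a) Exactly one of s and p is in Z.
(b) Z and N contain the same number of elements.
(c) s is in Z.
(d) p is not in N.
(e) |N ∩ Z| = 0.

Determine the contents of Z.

From (c): s ∈ Z.
From (d): p ∉ N.
(a) (exactly one): p ∉ Z.
Suppose q ∈ Z: no assignment then satisfies all the clues, so q ∉ Z.

Z = {s}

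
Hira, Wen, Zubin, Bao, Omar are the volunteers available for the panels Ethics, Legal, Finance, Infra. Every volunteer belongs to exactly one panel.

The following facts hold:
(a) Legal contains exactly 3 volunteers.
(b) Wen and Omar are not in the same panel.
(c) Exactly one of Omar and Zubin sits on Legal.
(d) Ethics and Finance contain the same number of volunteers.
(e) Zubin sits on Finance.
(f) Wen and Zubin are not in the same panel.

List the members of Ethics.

From (e): Zubin ∈ Finance.
(c) (exactly one): Omar ∈ Legal.
(f): Wen ∉ Finance.
(b): Wen ∉ Legal.
(a): only 3 candidates remain for Legal, so all are in.
Suppose Wen ∉ Ethics: no assignment then satisfies all the clues, so Wen ∈ Ethics.

Ethics = {Wen}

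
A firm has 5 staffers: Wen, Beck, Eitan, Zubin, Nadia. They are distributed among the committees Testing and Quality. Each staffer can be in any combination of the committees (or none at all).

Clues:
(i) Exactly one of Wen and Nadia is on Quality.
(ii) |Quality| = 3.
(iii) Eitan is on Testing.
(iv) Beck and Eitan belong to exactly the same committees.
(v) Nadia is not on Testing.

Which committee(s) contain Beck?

From (iii): Eitan ∈ Testing.
From (v): Nadia ∉ Testing.
(iv): Beck matches Eitan: Beck ∈ Testing.
Suppose Beck ∉ Quality: no assignment then satisfies all the clues, so Beck ∈ Quality.

Beck: Quality, Testing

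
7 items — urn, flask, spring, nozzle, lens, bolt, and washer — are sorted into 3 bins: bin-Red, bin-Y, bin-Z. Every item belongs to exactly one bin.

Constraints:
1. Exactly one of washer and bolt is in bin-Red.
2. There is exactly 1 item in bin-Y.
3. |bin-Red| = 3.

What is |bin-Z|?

3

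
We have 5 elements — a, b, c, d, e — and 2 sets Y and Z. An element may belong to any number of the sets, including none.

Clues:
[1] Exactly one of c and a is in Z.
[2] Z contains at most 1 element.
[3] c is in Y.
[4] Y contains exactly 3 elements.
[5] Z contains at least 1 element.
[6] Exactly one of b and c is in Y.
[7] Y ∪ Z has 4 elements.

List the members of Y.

Y = {c, d, e}

From (3): c ∈ Y.
(6) (exactly one): b ∉ Y.
Suppose a ∈ Y: no assignment then satisfies all the clues, so a ∉ Y.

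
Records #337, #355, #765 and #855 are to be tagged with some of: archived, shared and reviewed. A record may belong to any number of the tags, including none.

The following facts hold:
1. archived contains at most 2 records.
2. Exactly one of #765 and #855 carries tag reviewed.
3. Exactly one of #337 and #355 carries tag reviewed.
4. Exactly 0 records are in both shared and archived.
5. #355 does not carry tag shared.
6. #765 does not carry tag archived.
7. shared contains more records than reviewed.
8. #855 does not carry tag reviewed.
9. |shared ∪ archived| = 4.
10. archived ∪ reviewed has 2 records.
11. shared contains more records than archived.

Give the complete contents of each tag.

archived = {#355}; shared = {#337, #765, #855}; reviewed = {#355, #765}

From (5): #355 ∉ shared.
From (6): #765 ∉ archived.
From (8): #855 ∉ reviewed.
(2) (exactly one): #765 ∈ reviewed.
Suppose #337 ∈ archived: no assignment then satisfies all the clues, so #337 ∉ archived.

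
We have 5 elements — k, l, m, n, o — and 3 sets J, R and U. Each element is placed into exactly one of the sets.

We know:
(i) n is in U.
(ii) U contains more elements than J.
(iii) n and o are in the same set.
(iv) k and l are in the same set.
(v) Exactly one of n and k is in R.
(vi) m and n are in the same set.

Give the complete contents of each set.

From (i): n ∈ U.
(iii): o matches n: o ∉ J.
(iii): o matches n: o ∉ R.
(iii): o matches n: o ∈ U.
(v) (exactly one): k ∈ R.
(vi): m matches n: m ∉ J.
(vi): m matches n: m ∉ R.
(vi): m matches n: m ∈ U.
(iv): l matches k: l ∉ J.
(iv): l matches k: l ∈ R.

J = {}; R = {k, l}; U = {m, n, o}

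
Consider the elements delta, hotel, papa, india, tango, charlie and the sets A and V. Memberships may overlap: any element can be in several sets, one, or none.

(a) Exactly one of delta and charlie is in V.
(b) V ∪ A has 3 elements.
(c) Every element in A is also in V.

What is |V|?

3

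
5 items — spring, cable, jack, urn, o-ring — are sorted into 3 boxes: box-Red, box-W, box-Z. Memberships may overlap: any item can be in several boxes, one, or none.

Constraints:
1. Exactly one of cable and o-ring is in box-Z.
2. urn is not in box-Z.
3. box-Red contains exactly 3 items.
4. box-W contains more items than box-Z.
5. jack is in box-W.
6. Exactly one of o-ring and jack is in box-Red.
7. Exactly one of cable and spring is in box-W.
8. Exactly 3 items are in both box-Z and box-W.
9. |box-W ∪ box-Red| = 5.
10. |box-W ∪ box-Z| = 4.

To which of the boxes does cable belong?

cable: box-Red

From (2): urn ∉ box-Z.
From (5): jack ∈ box-W.
Suppose cable ∉ box-Red: no assignment then satisfies all the clues, so cable ∈ box-Red.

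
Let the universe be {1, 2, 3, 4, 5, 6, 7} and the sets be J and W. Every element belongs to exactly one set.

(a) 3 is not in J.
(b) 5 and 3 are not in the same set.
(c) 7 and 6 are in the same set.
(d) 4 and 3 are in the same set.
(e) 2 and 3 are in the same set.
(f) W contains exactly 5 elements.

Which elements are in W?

W = {2, 3, 4, 6, 7}

From (a): 3 ∉ J.
(d): 4 matches 3: 4 ∉ J.
(e): 2 matches 3: 2 ∉ J.
Only one set left: 2 ∈ W.
Only one set left: 3 ∈ W.
Only one set left: 4 ∈ W.
(b): 5 ∉ W.
Only one set left: 5 ∈ J.
Suppose 1 ∈ W: no assignment then satisfies all the clues, so 1 ∉ W.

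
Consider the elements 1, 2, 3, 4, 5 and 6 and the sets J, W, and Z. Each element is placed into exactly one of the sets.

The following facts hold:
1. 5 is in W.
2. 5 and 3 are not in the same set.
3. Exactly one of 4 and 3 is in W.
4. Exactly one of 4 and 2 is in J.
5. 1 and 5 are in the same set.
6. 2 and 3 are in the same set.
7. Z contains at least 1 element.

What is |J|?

From (1): 5 ∈ W.
(2): 3 ∉ W.
(3) (exactly one): 4 ∈ W.
(4) (exactly one): 2 ∈ J.
(5): 1 matches 5: 1 ∉ J.
(5): 1 matches 5: 1 ∈ W.
(6): 3 matches 2: 3 ∈ J.
(7): only 1 candidates remain for Z, so all are in.

2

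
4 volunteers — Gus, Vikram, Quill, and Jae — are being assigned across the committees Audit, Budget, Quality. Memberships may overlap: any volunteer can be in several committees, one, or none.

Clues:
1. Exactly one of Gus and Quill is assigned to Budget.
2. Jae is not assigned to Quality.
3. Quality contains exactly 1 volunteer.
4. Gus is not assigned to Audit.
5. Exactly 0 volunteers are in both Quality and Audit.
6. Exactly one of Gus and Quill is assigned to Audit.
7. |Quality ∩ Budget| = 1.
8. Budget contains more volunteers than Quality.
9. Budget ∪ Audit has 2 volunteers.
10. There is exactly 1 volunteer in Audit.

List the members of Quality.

Quality = {Vikram}

From (2): Jae ∉ Quality.
From (4): Gus ∉ Audit.
(6) (exactly one): Quill ∈ Audit.
(10): Audit already has 1, so the rest are out.
Suppose Gus ∈ Quality: no assignment then satisfies all the clues, so Gus ∉ Quality.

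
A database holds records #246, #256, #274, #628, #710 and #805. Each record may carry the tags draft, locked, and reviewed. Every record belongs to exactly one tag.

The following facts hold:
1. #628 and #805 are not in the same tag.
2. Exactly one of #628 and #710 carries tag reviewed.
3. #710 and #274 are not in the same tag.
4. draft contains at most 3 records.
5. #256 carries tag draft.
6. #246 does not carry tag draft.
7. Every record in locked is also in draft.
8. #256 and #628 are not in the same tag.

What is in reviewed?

From (5): #256 ∈ draft.
From (6): #246 ∉ draft.
(7) contrapositive: #246 ∉ locked.
(8): #628 ∉ draft.
Only one tag left: #246 ∈ reviewed.
(7) contrapositive: #628 ∉ locked.
Only one tag left: #628 ∈ reviewed.
(1): #805 ∉ reviewed.
(2) (exactly one): #710 ∉ reviewed.
Suppose #274 ∉ reviewed: no assignment then satisfies all the clues, so #274 ∈ reviewed.

reviewed = {#246, #274, #628}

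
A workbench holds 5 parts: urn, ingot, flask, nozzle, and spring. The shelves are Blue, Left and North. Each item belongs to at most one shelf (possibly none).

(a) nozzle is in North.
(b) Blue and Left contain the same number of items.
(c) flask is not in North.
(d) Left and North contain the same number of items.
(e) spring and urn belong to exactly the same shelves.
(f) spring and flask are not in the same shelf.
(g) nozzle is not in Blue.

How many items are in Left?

1

From (a): nozzle ∈ North.
From (c): flask ∉ North.
Suppose urn ∈ Blue: no assignment then satisfies all the clues, so urn ∉ Blue.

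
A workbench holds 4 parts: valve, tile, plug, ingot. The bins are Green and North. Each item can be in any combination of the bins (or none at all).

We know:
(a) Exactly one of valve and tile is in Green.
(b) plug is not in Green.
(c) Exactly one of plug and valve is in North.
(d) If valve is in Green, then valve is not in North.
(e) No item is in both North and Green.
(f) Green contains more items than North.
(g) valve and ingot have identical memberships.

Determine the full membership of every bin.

From (b): plug ∉ Green.
Suppose valve ∉ Green: no assignment then satisfies all the clues, so valve ∈ Green.

Green = {ingot, valve}; North = {plug}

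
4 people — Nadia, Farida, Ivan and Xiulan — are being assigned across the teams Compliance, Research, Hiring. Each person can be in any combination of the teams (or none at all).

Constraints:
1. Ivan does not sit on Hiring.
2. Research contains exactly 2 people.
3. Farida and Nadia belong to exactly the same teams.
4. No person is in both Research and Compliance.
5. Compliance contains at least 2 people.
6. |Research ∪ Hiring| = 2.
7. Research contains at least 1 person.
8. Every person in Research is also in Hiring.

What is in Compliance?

Compliance = {Ivan, Xiulan}

From (1): Ivan ∉ Hiring.
(8) contrapositive: Ivan ∉ Research.
Suppose Nadia ∈ Compliance: no assignment then satisfies all the clues, so Nadia ∉ Compliance.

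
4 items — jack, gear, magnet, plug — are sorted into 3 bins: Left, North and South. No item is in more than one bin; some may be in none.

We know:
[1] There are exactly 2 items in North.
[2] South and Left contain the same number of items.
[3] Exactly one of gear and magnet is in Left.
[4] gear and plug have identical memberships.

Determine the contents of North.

North = {gear, plug}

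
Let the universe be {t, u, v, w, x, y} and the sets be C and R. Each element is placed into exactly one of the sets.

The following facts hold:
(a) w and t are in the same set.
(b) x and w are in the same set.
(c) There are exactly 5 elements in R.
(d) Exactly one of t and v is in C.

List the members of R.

R = {t, u, w, x, y}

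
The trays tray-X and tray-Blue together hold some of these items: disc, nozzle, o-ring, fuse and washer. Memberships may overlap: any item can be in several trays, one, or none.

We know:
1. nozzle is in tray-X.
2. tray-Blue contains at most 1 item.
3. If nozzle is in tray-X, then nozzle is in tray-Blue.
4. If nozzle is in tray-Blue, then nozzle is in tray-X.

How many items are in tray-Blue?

1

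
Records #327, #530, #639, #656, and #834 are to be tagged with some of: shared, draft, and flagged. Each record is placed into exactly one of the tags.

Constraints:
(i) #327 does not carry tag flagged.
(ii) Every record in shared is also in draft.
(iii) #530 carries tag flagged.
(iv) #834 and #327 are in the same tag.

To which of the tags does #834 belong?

#834: draft

From (i): #327 ∉ flagged.
From (iii): #530 ∈ flagged.
(iv): #834 matches #327: #834 ∉ flagged.
Suppose #834 ∈ shared: no assignment then satisfies all the clues, so #834 ∉ shared.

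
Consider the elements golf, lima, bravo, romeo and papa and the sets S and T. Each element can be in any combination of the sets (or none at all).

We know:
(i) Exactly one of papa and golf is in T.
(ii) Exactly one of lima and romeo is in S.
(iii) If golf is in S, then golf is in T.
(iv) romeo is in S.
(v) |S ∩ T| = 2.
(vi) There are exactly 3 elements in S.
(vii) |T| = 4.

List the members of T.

T = {bravo, golf, lima, romeo}

From (iv): romeo ∈ S.
(ii) (exactly one): lima ∉ S.
Suppose golf ∉ T: no assignment then satisfies all the clues, so golf ∈ T.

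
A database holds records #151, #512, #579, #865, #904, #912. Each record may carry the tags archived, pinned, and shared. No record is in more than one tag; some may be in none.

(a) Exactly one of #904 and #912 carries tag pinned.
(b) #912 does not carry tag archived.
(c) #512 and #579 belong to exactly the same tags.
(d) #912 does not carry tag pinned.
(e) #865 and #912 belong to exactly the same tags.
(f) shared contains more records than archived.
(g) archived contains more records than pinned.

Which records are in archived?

From (b): #912 ∉ archived.
From (d): #912 ∉ pinned.
(a) (exactly one): #904 ∈ pinned.
(e): #865 matches #912: #865 ∉ archived.
(e): #865 matches #912: #865 ∉ pinned.
Suppose #151 ∈ archived: no assignment then satisfies all the clues, so #151 ∉ archived.

archived = {#512, #579}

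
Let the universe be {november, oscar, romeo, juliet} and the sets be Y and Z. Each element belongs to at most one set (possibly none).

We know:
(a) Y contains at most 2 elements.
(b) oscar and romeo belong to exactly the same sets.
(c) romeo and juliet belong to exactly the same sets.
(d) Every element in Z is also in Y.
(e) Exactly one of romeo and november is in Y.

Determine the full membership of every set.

Y = {november}; Z = {}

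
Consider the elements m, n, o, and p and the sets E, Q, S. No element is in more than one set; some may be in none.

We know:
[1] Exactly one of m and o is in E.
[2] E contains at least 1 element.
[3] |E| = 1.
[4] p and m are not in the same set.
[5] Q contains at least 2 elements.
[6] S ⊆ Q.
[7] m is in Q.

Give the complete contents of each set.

E = {o}; Q = {m, n}; S = {}

From (7): m ∈ Q.
(1) (exactly one): o ∈ E.
(3): E already has 1, so the rest are out.
(4): p ∉ Q.
(5): only 2 candidates remain for Q, so all are in.
(6) contrapositive: p ∉ S.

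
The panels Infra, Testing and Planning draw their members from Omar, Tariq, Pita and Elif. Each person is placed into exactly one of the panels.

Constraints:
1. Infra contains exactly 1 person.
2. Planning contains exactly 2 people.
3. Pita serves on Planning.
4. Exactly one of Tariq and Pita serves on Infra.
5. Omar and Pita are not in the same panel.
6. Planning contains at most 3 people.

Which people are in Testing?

From (3): Pita ∈ Planning.
(4) (exactly one): Tariq ∈ Infra.
(5): Omar ∉ Planning.
(1): Infra already has 1, so the rest are out.
(2): only 2 candidates remain for Planning, so all are in.
Only one panel left: Omar ∈ Testing.

Testing = {Omar}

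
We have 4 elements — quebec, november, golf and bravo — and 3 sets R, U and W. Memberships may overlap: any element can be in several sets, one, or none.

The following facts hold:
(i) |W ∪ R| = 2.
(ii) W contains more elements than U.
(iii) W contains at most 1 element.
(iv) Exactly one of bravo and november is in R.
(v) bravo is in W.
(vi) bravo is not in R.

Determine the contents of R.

R = {november}

From (v): bravo ∈ W.
From (vi): bravo ∉ R.
(iii): W already has 1, so the rest are out.
(iv) (exactly one): november ∈ R.
Suppose quebec ∈ R: no assignment then satisfies all the clues, so quebec ∉ R.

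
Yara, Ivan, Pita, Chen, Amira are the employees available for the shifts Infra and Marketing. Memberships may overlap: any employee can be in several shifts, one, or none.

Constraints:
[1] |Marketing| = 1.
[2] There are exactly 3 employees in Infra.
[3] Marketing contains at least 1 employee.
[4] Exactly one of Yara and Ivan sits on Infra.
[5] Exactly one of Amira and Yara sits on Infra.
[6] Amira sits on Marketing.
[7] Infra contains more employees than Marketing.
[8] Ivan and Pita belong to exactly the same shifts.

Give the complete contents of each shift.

Infra = {Amira, Ivan, Pita}; Marketing = {Amira}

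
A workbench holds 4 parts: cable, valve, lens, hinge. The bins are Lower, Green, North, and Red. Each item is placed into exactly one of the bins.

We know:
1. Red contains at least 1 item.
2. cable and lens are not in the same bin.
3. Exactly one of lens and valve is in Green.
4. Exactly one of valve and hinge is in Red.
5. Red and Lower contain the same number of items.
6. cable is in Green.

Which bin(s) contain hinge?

hinge: Red

From (6): cable ∈ Green.
(2): lens ∉ Green.
(3) (exactly one): valve ∈ Green.
(4) (exactly one): hinge ∈ Red.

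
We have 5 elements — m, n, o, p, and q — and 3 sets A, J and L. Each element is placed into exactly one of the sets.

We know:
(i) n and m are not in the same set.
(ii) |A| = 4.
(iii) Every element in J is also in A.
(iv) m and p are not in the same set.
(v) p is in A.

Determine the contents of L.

From (v): p ∈ A.
(iv): m ∉ A.
(ii): only 4 candidates remain for A, so all are in.
(iii) contrapositive: m ∉ J.
Only one set left: m ∈ L.

L = {m}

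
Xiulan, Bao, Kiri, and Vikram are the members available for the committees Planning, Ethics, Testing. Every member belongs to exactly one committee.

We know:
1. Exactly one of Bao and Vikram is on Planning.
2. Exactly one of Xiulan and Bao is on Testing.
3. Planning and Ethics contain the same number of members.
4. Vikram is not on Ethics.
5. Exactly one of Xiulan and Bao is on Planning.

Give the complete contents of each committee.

Planning = {Bao}; Ethics = {Kiri}; Testing = {Vikram, Xiulan}

From (4): Vikram ∉ Ethics.
Suppose Xiulan ∈ Planning: no assignment then satisfies all the clues, so Xiulan ∉ Planning.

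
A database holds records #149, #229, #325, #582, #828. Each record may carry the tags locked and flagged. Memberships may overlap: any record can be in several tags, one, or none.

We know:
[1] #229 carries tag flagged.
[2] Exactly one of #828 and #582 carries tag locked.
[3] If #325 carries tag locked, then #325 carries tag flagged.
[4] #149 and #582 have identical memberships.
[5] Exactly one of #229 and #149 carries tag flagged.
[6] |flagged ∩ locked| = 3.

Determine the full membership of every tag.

locked = {#229, #325, #828}; flagged = {#229, #325, #828}

From (1): #229 ∈ flagged.
(5) (exactly one): #149 ∉ flagged.
(4): #582 matches #149: #582 ∉ flagged.
Suppose #149 ∈ locked: no assignment then satisfies all the clues, so #149 ∉ locked.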